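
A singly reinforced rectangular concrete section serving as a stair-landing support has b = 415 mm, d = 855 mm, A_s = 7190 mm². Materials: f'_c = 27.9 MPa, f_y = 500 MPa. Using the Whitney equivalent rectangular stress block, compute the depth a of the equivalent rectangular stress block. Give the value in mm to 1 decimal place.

T = A_s f_y = 7190 × 500 = 3595000 N = 3595 kN.
Setting C = 0.85 f'_c a b equal to T: a = 3595000/(0.85 × 27.9 × 415) = 365.3 mm.

a ≈ 365.3 mm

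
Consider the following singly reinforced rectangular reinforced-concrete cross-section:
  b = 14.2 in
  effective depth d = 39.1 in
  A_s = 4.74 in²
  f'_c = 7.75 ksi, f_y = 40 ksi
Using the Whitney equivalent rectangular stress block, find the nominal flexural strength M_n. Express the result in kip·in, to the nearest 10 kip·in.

M_n ≈ 7220 kip·in

T = A_s f_y = 4.74 × 40 = 189.6 kips.
a = T/(0.85 f'_c b) = 189.6/(0.85 × 7.75 × 14.2) = 2.027 in.
M_n = T(d − a/2) = 189.6 × (39.1 − 1.0135) = 7221.2 kip·in.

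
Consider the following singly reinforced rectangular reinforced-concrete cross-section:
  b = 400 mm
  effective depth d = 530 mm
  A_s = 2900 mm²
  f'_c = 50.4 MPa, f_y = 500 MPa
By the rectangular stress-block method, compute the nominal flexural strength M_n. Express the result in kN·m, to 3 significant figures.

T = A_s f_y = 2900 × 500 = 1450000 N = 1450 kN.
From C = T: a = T/(0.85 f'_c b) = 1450000/(0.85 × 50.4 × 400) = 84.62 mm.
M_n = T(d − a/2) = 1450 kN × (530 − 42.31) mm = 707.15 kN·m.

M_n ≈ 707 kN·m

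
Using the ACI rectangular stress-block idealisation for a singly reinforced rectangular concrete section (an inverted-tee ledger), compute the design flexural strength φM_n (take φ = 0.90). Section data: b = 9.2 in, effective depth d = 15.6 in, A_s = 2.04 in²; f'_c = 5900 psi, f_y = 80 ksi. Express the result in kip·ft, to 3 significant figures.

T = A_s f_y = 2.04 × 80 = 163.2 kips.
a = T/(0.85 f'_c b) = 163.2/(0.85 × 5.9 × 9.2) = 3.537 in.
M_n = T(d − a/2) = 163.2 × (15.6 − 1.7685) = 2257.3 kip·in = 2257.3/12 = 188.11 kip·ft.
φM_n = 0.90 × 188.11 = 169.30 kip·ft.

φM_n ≈ 169 kip·ft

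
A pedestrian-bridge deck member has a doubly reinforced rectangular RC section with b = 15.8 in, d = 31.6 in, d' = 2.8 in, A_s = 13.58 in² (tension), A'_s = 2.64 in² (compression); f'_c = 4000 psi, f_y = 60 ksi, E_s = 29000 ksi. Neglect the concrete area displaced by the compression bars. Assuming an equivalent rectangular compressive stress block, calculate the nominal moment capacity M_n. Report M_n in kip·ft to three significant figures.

M_n ≈ 1770 kip·ft

Assume both steels yield.
a = (A_s − A'_s) f_y/(0.85 f'_c b) = (13.58 − 2.64) × 60/(0.85 × 4 × 15.8) = 12.219 in.
c = a/β₁ = 12.219/0.85 = 14.375 in; ε'_s = 0.003(c − d')/c = 0.0024 ≥ ε_y = 0.0021, so the compression steel yields.
M_n = (A_s − A'_s) f_y (d − a/2) + A'_s f_y (d − d') = 656.4 × (31.6 − 6.1095) + 158.4 × (31.6 − 2.8) = 16732.0 + 4561.9 = 21293.9 kip·in = 21293.9/12 = 1774.49 kip·ft.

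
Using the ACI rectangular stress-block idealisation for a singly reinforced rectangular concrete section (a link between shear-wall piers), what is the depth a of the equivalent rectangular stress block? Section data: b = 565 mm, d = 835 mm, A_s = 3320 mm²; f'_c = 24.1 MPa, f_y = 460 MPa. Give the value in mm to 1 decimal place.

T = A_s f_y = 3320 × 460 = 1527200 N = 1527.2 kN.
Setting C = 0.85 f'_c a b equal to T: a = 1527200/(0.85 × 24.1 × 565) = 132.0 mm.

a ≈ 132.0 mm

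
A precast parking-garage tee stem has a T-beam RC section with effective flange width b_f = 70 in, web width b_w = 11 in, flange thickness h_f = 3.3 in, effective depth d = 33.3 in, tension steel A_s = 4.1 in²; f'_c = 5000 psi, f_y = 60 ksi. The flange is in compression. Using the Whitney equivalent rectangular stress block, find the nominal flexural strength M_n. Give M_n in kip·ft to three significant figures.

M_n ≈ 674 kip·ft

Tension: T = A_s f_y = 4.1 × 60 = 246 kips.
Try a within the flange: a = T/(0.85 f'_c b_f) = 246/(0.85 × 5 × 70) = 0.827 in.
Since a = 0.827 ≤ h_f = 3.3 in, the stress block lies entirely in the flange; analyse as a rectangular beam of width b_f.
M_n = T(d − a/2) = 246 × (33.3 − 0.4135) = 8090.1 kip·in.
M_n = 8090.1/12 = 674.18 kip·ft.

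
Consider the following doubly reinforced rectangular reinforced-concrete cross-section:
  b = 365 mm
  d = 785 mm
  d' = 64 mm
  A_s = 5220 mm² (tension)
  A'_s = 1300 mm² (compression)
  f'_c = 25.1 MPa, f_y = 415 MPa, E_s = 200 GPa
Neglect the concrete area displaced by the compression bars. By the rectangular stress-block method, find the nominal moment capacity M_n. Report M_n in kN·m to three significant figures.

M_n ≈ 1500 kN·m

Assume both tension and compression steel yield.
Net tension couple steel: A_s − A'_s = 3920 mm².
a = (A_s − A'_s) f_y / (0.85 f'_c b) = 1626800/(0.85 × 25.1 × 365) = 208.90 mm.
c = a/β₁ = 208.90/0.85 = 245.76 mm; ε'_s = 0.003(c − d')/c = 0.0022 ≥ f_y/E_s = 0.0021, so compression steel does yield.
M_n = (A_s − A'_s) f_y (d − a/2) + A'_s f_y (d − d') = [1626800 × (785 − 104.45) + 539500 × (785 − 64)] × 10⁻⁶ = 1107.12 + 388.98 = 1496.10 kN·m.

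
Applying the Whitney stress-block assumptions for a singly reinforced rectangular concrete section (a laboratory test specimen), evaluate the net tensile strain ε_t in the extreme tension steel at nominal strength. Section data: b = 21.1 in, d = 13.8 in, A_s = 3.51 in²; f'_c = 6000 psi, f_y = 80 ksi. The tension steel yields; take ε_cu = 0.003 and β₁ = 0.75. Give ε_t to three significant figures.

ε_t ≈ 0.00890

a = A_s f_y/(0.85 f'_c b) = 2.609 in.
β₁ = 0.75, so c = a/β₁ = 2.609/0.75 = 3.479 in.
From the linear strain diagram with ε_cu = 0.003: ε_t = 0.003 (d − c)/c = 0.003 × (13.8 − 3.479)/3.479 = 0.00890.
Since ε_t ≥ 0.005, the section is tension-controlled.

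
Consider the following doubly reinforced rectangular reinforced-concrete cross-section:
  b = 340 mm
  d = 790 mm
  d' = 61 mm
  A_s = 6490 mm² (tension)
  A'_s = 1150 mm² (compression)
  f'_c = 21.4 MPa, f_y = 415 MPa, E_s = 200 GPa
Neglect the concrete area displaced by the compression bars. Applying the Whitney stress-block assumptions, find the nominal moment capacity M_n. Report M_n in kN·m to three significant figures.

M_n ≈ 1700 kN·m

Assume both tension and compression steel yield.
Net tension couple steel: A_s − A'_s = 5340 mm².
a = (A_s − A'_s) f_y / (0.85 f'_c b) = 2216100/(0.85 × 21.4 × 340) = 358.33 mm.
c = a/β₁ = 358.33/0.85 = 421.56 mm; ε'_s = 0.003(c − d')/c = 0.0026 ≥ f_y/E_s = 0.0021, so compression steel does yield.
M_n = (A_s − A'_s) f_y (d − a/2) + A'_s f_y (d − d') = [2216100 × (790 − 179.165) + 477250 × (790 − 61)] × 10⁻⁶ = 1353.67 + 347.92 = 1701.59 kN·m.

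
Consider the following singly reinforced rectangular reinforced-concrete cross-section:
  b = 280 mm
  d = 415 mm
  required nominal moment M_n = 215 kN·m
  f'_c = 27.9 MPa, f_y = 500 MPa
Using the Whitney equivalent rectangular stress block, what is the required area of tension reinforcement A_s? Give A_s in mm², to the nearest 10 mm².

A_s ≈ 1160 mm²

With M_n = 0.85 f'_c a b (d − a/2), solve the quadratic for a:
a = d − √(d² − 2M_n/(0.85 f'_c b)) = 415 − √(415² − 2 × 215×10⁶/(0.85 × 27.9 × 280)) = 87.18 mm.
A_s = 0.85 f'_c a b / f_y = 0.85 × 27.9 × 87.18 × 280 / 500 = 1157.8 mm².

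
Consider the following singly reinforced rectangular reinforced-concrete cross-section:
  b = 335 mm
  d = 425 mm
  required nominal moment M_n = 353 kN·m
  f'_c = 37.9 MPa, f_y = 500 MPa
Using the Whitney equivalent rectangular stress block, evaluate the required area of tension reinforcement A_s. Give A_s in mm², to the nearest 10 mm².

With M_n = 0.85 f'_c a b (d − a/2), solve the quadratic for a:
a = d − √(d² − 2M_n/(0.85 f'_c b)) = 425 − √(425² − 2 × 353×10⁶/(0.85 × 37.9 × 335)) = 85.58 mm.
A_s = 0.85 f'_c a b / f_y = 0.85 × 37.9 × 85.58 × 335 / 500 = 1847.2 mm².

A_s ≈ 1850 mm²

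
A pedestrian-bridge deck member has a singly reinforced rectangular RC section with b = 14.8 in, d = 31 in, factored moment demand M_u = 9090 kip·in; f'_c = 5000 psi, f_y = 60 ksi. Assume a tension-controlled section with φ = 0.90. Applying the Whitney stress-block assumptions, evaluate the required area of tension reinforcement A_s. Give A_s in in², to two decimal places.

M_n = M_u/φ = 9090/0.90 = 10100 kip·in.
From M_n = 0.85 f'_c a b (d − a/2):
a = d − √(d² − 2M_n/(0.85 f'_c b)) = 31 − √(31² − 2 × 10100/(0.85 × 5 × 14.8)) = 5.705 in.
A_s = 0.85 f'_c a b / f_y = 0.85 × 5 × 5.705 × 14.8 / 60 = 5.981 in².

A_s ≈ 5.98 in²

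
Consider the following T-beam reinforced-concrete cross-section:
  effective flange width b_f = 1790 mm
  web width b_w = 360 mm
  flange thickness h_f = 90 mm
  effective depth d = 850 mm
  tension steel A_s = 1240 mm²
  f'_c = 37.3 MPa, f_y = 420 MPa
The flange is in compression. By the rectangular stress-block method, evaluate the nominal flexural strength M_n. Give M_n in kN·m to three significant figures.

M_n ≈ 440 kN·m

Tension: T = A_s f_y = 1240 × 420 = 520800 N.
Try a within the flange: a = T/(0.85 f'_c b_f) = 520800/(0.85 × 37.3 × 1790) = 9.18 mm.
Since a = 9.18 ≤ h_f = 90 mm, the stress block lies entirely in the flange; analyse as a rectangular beam of width b_f.
M_n = T(d − a/2) = 520800 × (850 − 4.59) = 440.29 × 10⁶ N·mm.
M_n = 440.29 kN·m.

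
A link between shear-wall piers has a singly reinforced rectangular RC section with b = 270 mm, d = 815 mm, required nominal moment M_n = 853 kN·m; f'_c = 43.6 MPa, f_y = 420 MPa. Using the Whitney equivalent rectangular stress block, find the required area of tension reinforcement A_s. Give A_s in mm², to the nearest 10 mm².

With M_n = 0.85 f'_c a b (d − a/2), solve the quadratic for a:
a = d − √(d² − 2M_n/(0.85 f'_c b)) = 815 − √(815² − 2 × 853×10⁶/(0.85 × 43.6 × 270)) = 112.34 mm.
A_s = 0.85 f'_c a b / f_y = 0.85 × 43.6 × 112.34 × 270 / 420 = 2676.4 mm².

A_s ≈ 2680 mm²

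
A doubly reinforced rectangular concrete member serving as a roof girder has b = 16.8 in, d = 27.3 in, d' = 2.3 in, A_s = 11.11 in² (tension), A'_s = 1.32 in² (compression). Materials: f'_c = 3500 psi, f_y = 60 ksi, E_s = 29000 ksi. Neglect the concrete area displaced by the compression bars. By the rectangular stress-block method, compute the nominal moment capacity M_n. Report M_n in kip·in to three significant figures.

Assume both steels yield.
a = (A_s − A'_s) f_y/(0.85 f'_c b) = (11.11 − 1.32) × 60/(0.85 × 3.5 × 16.8) = 11.753 in.
c = a/β₁ = 11.753/0.85 = 13.827 in; ε'_s = 0.003(c − d')/c = 0.0025 ≥ ε_y = 0.0021, so the compression steel yields.
M_n = (A_s − A'_s) f_y (d − a/2) + A'_s f_y (d − d') = 587.4 × (27.3 − 5.8765) + 79.2 × (27.3 − 2.3) = 12584.2 + 1980.0 = 14564.2 kip·in.

M_n ≈ 14600 kip·in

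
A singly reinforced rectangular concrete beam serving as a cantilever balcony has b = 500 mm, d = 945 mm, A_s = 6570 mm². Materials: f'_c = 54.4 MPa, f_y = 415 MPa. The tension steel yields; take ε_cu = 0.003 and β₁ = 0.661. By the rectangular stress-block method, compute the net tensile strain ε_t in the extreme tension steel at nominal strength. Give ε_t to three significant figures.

ε_t ≈ 0.0129

a = A_s f_y/(0.85 f'_c b) = 117.93 mm.
β₁ = 0.661, so c = a/β₁ = 117.93/0.661 = 178.41 mm.
From the linear strain diagram with ε_cu = 0.003: ε_t = 0.003 (d − c)/c = 0.003 × (945 − 178.41)/178.41 = 0.0129.
Since ε_t ≥ 0.005, the section is tension-controlled.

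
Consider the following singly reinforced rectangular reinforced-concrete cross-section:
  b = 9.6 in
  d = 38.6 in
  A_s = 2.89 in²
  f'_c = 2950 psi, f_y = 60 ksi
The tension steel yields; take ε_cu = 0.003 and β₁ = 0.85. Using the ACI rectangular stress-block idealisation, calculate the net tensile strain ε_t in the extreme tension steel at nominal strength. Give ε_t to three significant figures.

ε_t ≈ 0.0107

a = A_s f_y/(0.85 f'_c b) = 7.203 in.
β₁ = 0.85, so c = a/β₁ = 7.203/0.85 = 8.474 in.
From the linear strain diagram with ε_cu = 0.003: ε_t = 0.003 (d − c)/c = 0.003 × (38.6 − 8.474)/8.474 = 0.0107.
Since ε_t ≥ 0.005, the section is tension-controlled.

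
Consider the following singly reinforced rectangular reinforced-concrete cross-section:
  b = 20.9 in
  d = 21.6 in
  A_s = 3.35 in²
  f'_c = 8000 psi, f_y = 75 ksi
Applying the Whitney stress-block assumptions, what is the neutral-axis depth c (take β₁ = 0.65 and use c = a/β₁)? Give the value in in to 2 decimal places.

T = A_s f_y = 3.35 × 75 = 251.25 kips.
a = T/(0.85 f'_c b) = 251.25/(0.85 × 8 × 20.9) = 1.7679 in.
With β₁ = 0.65, c = a/β₁ = 1.7679/0.65 = 2.72 in.

c ≈ 2.72 in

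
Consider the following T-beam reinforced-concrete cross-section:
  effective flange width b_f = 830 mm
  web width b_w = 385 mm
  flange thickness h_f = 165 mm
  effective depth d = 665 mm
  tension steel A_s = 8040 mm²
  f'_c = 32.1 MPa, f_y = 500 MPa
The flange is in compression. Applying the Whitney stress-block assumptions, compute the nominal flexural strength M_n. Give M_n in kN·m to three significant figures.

M_n ≈ 2310 kN·m

Tension: T = A_s f_y = 8040 × 500 = 4020000 N.
Try a within the flange: a = T/(0.85 f'_c b_f) = 4020000/(0.85 × 32.1 × 830) = 177.51 mm.
a = 177.51 > h_f = 165 mm: the block extends into the web. Split into flange-overhang and web parts.
C_f = 0.85 f'_c (b_f − b_w) h_f = 0.85 × 32.1 × (830 − 385) × 165 = 2003401 N.
Remaining web compression depth: a_w = (T − C_f)/(0.85 f'_c b_w) = (4020000 − 2003401)/(0.85 × 32.1 × 385) = 191.97 mm.
M_n = C_f(d − h_f/2) + (T − C_f)(d − a_w/2) = 2003401 × (665 − 82.5) + 2016599 × (665 − 95.985) = 1166.98 + 1147.48 = 2314.46 × 10⁶ N·mm.
M_n = 2314.46 kN·m.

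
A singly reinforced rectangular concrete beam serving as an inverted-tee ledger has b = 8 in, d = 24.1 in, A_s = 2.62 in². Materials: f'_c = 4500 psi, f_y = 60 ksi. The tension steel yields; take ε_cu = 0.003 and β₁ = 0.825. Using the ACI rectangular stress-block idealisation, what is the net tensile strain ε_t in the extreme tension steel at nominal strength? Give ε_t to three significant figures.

ε_t ≈ 0.00861

a = A_s f_y/(0.85 f'_c b) = 5.137 in.
β₁ = 0.825, so c = a/β₁ = 5.137/0.825 = 6.227 in.
From the linear strain diagram with ε_cu = 0.003: ε_t = 0.003 (d − c)/c = 0.003 × (24.1 − 6.227)/6.227 = 0.00861.
Since ε_t ≥ 0.005, the section is tension-controlled.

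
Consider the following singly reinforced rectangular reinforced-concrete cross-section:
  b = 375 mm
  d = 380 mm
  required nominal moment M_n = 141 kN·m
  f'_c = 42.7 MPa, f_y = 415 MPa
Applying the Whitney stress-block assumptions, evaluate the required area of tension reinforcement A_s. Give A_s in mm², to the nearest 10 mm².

With M_n = 0.85 f'_c a b (d − a/2), solve the quadratic for a:
a = d − √(d² − 2M_n/(0.85 f'_c b)) = 380 − √(380² − 2 × 141×10⁶/(0.85 × 42.7 × 375)) = 28.32 mm.
A_s = 0.85 f'_c a b / f_y = 0.85 × 42.7 × 28.32 × 375 / 415 = 928.8 mm².

A_s ≈ 930 mm²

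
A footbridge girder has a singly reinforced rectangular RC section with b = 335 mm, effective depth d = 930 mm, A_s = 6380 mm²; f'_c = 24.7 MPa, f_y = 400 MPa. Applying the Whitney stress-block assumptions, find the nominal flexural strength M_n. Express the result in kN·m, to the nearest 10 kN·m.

M_n ≈ 1910 kN·m

T = A_s f_y = 6380 × 400 = 2552000 N = 2552 kN.
From C = T: a = T/(0.85 f'_c b) = 2552000/(0.85 × 24.7 × 335) = 362.84 mm.
M_n = T(d − a/2) = 2552 kN × (930 − 181.42) mm = 1910.38 kN·m.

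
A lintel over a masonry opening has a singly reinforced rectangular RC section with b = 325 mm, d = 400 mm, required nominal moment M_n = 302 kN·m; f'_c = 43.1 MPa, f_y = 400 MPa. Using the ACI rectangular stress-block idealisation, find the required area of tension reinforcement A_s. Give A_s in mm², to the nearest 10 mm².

With M_n = 0.85 f'_c a b (d − a/2), solve the quadratic for a:
a = d − √(d² − 2M_n/(0.85 f'_c b)) = 400 − √(400² − 2 × 302×10⁶/(0.85 × 43.1 × 325)) = 69.44 mm.
A_s = 0.85 f'_c a b / f_y = 0.85 × 43.1 × 69.44 × 325 / 400 = 2066.9 mm².

A_s ≈ 2070 mm²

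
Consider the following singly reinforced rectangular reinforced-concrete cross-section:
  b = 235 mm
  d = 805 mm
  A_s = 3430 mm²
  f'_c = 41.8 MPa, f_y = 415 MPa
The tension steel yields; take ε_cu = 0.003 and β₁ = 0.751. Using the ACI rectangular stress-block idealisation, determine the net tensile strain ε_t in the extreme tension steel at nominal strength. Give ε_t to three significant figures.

ε_t ≈ 0.00764

a = A_s f_y/(0.85 f'_c b) = 170.48 mm.
β₁ = 0.751, so c = a/β₁ = 170.48/0.751 = 227.00 mm.
From the linear strain diagram with ε_cu = 0.003: ε_t = 0.003 (d − c)/c = 0.003 × (805 − 227.00)/227.00 = 0.00764.
Since ε_t ≥ 0.005, the section is tension-controlled.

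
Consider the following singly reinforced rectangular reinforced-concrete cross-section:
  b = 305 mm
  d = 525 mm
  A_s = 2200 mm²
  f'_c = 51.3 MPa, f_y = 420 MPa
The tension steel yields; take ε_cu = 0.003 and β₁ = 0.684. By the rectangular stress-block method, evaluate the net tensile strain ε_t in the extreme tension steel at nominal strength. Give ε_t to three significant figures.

a = A_s f_y/(0.85 f'_c b) = 69.48 mm.
β₁ = 0.684, so c = a/β₁ = 69.48/0.684 = 101.58 mm.
From the linear strain diagram with ε_cu = 0.003: ε_t = 0.003 (d − c)/c = 0.003 × (525 − 101.58)/101.58 = 0.0125.
Since ε_t ≥ 0.005, the section is tension-controlled.

ε_t ≈ 0.0125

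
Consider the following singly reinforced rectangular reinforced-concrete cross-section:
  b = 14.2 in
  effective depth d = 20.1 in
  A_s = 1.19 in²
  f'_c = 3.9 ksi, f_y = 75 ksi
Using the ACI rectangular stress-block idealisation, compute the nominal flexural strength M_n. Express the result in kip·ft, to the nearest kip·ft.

T = A_s f_y = 1.19 × 75 = 89.25 kips.
a = T/(0.85 f'_c b) = 89.25/(0.85 × 3.9 × 14.2) = 1.896 in.
M_n = T(d − a/2) = 89.25 × (20.1 − 0.948) = 1709.3 kip·in = 1709.3/12 = 142.44 kip·ft.

M_n ≈ 142 kip·ft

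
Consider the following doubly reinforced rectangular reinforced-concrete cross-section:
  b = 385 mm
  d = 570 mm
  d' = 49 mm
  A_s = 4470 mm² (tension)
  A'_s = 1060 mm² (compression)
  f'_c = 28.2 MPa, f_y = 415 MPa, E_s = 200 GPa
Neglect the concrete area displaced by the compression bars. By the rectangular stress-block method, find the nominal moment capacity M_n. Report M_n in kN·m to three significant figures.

Assume both tension and compression steel yield.
Net tension couple steel: A_s − A'_s = 3410 mm².
a = (A_s − A'_s) f_y / (0.85 f'_c b) = 1415150/(0.85 × 28.2 × 385) = 153.35 mm.
c = a/β₁ = 153.35/0.849 = 180.62 mm; ε'_s = 0.003(c − d')/c = 0.0022 ≥ f_y/E_s = 0.0021, so compression steel does yield.
M_n = (A_s − A'_s) f_y (d − a/2) + A'_s f_y (d − d') = [1415150 × (570 − 76.675) + 439900 × (570 − 49)] × 10⁻⁶ = 698.13 + 229.19 = 927.32 kN·m.

M_n ≈ 927 kN·m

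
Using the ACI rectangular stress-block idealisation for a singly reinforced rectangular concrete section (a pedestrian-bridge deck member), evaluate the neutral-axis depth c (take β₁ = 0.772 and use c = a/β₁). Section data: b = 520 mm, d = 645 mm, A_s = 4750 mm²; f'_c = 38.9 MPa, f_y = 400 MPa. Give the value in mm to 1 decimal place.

T = A_s f_y = 4750 × 400 = 1900000 N = 1900 kN.
Setting C = 0.85 f'_c a b equal to T: a = 1900000/(0.85 × 38.9 × 520) = 110.505 mm.
With β₁ = 0.772, c = a/β₁ = 110.505/0.772 = 143.1 mm.

c ≈ 143.1 mm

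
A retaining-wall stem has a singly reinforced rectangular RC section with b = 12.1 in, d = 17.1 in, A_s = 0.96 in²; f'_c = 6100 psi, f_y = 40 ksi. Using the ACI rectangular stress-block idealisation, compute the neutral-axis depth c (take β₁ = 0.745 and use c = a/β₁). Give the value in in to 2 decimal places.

c ≈ 0.82 in

T = A_s f_y = 0.96 × 40 = 38.4 kips.
a = T/(0.85 f'_c b) = 38.4/(0.85 × 6.1 × 12.1) = 0.6121 in.
With β₁ = 0.745, c = a/β₁ = 0.6121/0.745 = 0.82 in.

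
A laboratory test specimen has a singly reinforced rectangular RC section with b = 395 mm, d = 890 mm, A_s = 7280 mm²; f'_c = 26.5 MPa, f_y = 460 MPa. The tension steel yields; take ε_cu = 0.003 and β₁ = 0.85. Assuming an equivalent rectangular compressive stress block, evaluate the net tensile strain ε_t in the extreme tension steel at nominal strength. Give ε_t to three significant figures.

ε_t ≈ 0.00303

a = A_s f_y/(0.85 f'_c b) = 376.38 mm.
β₁ = 0.85, so c = a/β₁ = 376.38/0.85 = 442.80 mm.
From the linear strain diagram with ε_cu = 0.003: ε_t = 0.003 (d − c)/c = 0.003 × (890 − 442.80)/442.80 = 0.00303.
ε_t < 0.004 — the section is over-reinforced for flexure under ACI limits.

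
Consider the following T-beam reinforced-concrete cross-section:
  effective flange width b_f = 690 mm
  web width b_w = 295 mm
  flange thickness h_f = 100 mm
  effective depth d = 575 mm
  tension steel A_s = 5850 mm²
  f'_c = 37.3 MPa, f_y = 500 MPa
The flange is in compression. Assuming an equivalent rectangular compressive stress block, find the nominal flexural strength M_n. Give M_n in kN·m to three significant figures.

M_n ≈ 1470 kN·m

Tension: T = A_s f_y = 5850 × 500 = 2925000 N.
Try a within the flange: a = T/(0.85 f'_c b_f) = 2925000/(0.85 × 37.3 × 690) = 133.71 mm.
a = 133.71 > h_f = 100 mm: the block extends into the web. Split into flange-overhang and web parts.
C_f = 0.85 f'_c (b_f − b_w) h_f = 0.85 × 37.3 × (690 − 295) × 100 = 1252348 N.
Remaining web compression depth: a_w = (T − C_f)/(0.85 f'_c b_w) = (2925000 − 1252348)/(0.85 × 37.3 × 295) = 178.84 mm.
M_n = C_f(d − h_f/2) + (T − C_f)(d − a_w/2) = 1252348 × (575 − 50) + 1672652 × (575 − 89.42) = 657.48 + 812.21 = 1469.69 × 10⁶ N·mm.
M_n = 1469.69 kN·m.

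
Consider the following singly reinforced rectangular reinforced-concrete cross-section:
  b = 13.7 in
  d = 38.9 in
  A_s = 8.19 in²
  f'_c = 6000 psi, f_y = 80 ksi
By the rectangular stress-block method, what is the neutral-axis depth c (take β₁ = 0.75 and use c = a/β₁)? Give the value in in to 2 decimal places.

c ≈ 12.50 in

T = A_s f_y = 8.19 × 80 = 655.2 kips.
a = T/(0.85 f'_c b) = 655.2/(0.85 × 6 × 13.7) = 9.3774 in.
With β₁ = 0.75, c = a/β₁ = 9.3774/0.75 = 12.50 in.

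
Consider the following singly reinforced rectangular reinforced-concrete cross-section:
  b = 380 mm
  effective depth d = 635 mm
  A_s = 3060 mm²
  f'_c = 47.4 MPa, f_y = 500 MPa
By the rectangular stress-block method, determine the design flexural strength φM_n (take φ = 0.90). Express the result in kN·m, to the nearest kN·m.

T = A_s f_y = 3060 × 500 = 1530000 N = 1530 kN.
From C = T: a = T/(0.85 f'_c b) = 1530000/(0.85 × 47.4 × 380) = 99.93 mm.
M_n = T(d − a/2) = 1530 kN × (635 − 49.965) mm = 895.10 kN·m.
φM_n = 0.90 × 895.10 = 805.59 kN·m.

φM_n ≈ 806 kN·m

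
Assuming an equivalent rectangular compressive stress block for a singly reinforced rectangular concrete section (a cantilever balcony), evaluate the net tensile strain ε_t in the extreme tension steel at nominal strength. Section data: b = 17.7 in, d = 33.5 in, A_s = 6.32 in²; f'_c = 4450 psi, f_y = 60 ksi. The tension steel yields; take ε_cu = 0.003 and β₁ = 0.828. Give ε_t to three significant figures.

a = A_s f_y/(0.85 f'_c b) = 5.664 in.
β₁ = 0.828, so c = a/β₁ = 5.664/0.828 = 6.841 in.
From the linear strain diagram with ε_cu = 0.003: ε_t = 0.003 (d − c)/c = 0.003 × (33.5 − 6.841)/6.841 = 0.0117.
Since ε_t ≥ 0.005, the section is tension-controlled.

ε_t ≈ 0.0117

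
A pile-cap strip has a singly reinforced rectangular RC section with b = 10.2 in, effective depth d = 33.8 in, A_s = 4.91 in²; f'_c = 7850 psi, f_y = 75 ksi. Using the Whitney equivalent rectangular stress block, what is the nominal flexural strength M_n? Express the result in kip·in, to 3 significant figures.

M_n ≈ 11500 kip·in

T = A_s f_y = 4.91 × 75 = 368.25 kips.
a = T/(0.85 f'_c b) = 368.25/(0.85 × 7.85 × 10.2) = 5.411 in.
M_n = T(d − a/2) = 368.25 × (33.8 − 2.7055) = 11450.5 kip·in.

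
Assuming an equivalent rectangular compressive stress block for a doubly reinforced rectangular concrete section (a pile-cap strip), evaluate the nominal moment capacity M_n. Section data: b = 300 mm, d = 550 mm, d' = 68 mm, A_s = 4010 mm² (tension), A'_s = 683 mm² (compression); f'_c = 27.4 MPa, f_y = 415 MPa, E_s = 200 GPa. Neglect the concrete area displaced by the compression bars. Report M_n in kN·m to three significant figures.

M_n ≈ 760 kN·m

Assume both tension and compression steel yield.
Net tension couple steel: A_s − A'_s = 3327 mm².
a = (A_s − A'_s) f_y / (0.85 f'_c b) = 1380705/(0.85 × 27.4 × 300) = 197.61 mm.
c = a/β₁ = 197.61/0.85 = 232.48 mm; ε'_s = 0.003(c − d')/c = 0.0021 ≥ f_y/E_s = 0.0021, so compression steel does yield.
M_n = (A_s − A'_s) f_y (d − a/2) + A'_s f_y (d − d') = [1380705 × (550 − 98.805) + 283445 × (550 − 68)] × 10⁻⁶ = 622.97 + 136.62 = 759.59 kN·m.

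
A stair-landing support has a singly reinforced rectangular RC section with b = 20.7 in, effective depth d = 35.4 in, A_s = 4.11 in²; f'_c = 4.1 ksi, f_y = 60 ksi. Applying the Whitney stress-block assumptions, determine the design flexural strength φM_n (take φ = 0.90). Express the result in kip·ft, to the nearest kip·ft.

φM_n ≈ 623 kip·ft

T = A_s f_y = 4.11 × 60 = 246.6 kips.
a = T/(0.85 f'_c b) = 246.6/(0.85 × 4.1 × 20.7) = 3.418 in.
M_n = T(d − a/2) = 246.6 × (35.4 − 1.709) = 8308.2 kip·in = 8308.2/12 = 692.35 kip·ft.
φM_n = 0.90 × 692.35 = 623.12 kip·ft.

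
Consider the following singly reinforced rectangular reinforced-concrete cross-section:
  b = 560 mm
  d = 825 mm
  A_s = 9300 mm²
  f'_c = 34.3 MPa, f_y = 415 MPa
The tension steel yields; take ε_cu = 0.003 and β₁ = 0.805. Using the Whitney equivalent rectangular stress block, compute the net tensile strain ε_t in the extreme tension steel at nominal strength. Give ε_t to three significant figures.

ε_t ≈ 0.00543

a = A_s f_y/(0.85 f'_c b) = 236.39 mm.
β₁ = 0.805, so c = a/β₁ = 236.39/0.805 = 293.65 mm.
From the linear strain diagram with ε_cu = 0.003: ε_t = 0.003 (d − c)/c = 0.003 × (825 − 293.65)/293.65 = 0.00543.
Since ε_t ≥ 0.005, the section is tension-controlled.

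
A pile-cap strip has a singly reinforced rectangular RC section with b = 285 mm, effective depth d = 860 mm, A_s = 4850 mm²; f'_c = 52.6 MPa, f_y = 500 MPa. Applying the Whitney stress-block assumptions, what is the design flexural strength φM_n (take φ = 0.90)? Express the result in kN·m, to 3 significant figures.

T = A_s f_y = 4850 × 500 = 2425000 N = 2425 kN.
From C = T: a = T/(0.85 f'_c b) = 2425000/(0.85 × 52.6 × 285) = 190.31 mm.
M_n = T(d − a/2) = 2425 kN × (860 − 95.155) mm = 1854.75 kN·m.
φM_n = 0.90 × 1854.75 = 1669.28 kN·m.

φM_n ≈ 1670 kN·m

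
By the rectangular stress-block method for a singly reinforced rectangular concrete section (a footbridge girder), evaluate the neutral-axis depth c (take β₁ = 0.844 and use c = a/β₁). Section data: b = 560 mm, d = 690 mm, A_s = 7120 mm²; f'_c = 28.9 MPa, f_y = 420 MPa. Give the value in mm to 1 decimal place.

T = A_s f_y = 7120 × 420 = 2990400 N = 2990.4 kN.
Setting C = 0.85 f'_c a b equal to T: a = 2990400/(0.85 × 28.9 × 560) = 217.382 mm.
With β₁ = 0.844, c = a/β₁ = 217.382/0.844 = 257.6 mm.

c ≈ 257.6 mm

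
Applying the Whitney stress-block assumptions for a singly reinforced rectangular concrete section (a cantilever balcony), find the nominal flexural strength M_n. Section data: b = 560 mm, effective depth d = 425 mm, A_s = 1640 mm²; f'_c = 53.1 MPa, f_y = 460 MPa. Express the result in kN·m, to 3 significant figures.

M_n ≈ 309 kN·m

T = A_s f_y = 1640 × 460 = 754400 N = 754.4 kN.
From C = T: a = T/(0.85 f'_c b) = 754400/(0.85 × 53.1 × 560) = 29.85 mm.
M_n = T(d − a/2) = 754.4 kN × (425 − 14.925) mm = 309.36 kN·m.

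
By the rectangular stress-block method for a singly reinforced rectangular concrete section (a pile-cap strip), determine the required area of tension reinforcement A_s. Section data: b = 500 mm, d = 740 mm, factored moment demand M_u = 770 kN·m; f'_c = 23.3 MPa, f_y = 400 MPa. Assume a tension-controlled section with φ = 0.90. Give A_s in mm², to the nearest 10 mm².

A_s ≈ 3160 mm²

M_n = M_u/φ = 770/0.90 = 855.556 kN·m.
With M_n = 0.85 f'_c a b (d − a/2), solve the quadratic for a:
a = d − √(d² − 2M_n/(0.85 f'_c b)) = 740 − √(740² − 2 × 855.556×10⁶/(0.85 × 23.3 × 500)) = 127.79 mm.
A_s = 0.85 f'_c a b / f_y = 0.85 × 23.3 × 127.79 × 500 / 400 = 3163.6 mm².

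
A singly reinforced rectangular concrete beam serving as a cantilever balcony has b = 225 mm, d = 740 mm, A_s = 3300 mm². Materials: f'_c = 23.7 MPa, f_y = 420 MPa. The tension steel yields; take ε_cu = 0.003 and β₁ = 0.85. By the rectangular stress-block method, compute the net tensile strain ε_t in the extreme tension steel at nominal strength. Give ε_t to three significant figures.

ε_t ≈ 0.00317

a = A_s f_y/(0.85 f'_c b) = 305.78 mm.
β₁ = 0.85, so c = a/β₁ = 305.78/0.85 = 359.74 mm.
From the linear strain diagram with ε_cu = 0.003: ε_t = 0.003 (d − c)/c = 0.003 × (740 − 359.74)/359.74 = 0.00317.
ε_t < 0.004 — the section is over-reinforced for flexure under ACI limits.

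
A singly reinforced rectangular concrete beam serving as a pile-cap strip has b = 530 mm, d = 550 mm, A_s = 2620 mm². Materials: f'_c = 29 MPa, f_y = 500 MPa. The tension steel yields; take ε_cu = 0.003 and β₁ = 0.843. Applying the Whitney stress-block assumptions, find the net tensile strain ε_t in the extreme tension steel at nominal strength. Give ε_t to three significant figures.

a = A_s f_y/(0.85 f'_c b) = 100.27 mm.
β₁ = 0.843, so c = a/β₁ = 100.27/0.843 = 118.94 mm.
From the linear strain diagram with ε_cu = 0.003: ε_t = 0.003 (d − c)/c = 0.003 × (550 − 118.94)/118.94 = 0.0109.
Since ε_t ≥ 0.005, the section is tension-controlled.

ε_t ≈ 0.0109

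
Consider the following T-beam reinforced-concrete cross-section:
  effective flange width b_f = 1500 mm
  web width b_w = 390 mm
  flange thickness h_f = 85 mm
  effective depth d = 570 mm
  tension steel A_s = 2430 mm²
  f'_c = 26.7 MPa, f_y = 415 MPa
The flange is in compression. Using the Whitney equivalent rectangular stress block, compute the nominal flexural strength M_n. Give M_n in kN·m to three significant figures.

Tension: T = A_s f_y = 2430 × 415 = 1008450 N.
Try a within the flange: a = T/(0.85 f'_c b_f) = 1008450/(0.85 × 26.7 × 1500) = 29.62 mm.
Since a = 29.62 ≤ h_f = 85 mm, the stress block lies entirely in the flange; analyse as a rectangular beam of width b_f.
M_n = T(d − a/2) = 1008450 × (570 − 14.81) = 559.88 × 10⁶ N·mm.
M_n = 559.88 kN·m.

M_n ≈ 560 kN·m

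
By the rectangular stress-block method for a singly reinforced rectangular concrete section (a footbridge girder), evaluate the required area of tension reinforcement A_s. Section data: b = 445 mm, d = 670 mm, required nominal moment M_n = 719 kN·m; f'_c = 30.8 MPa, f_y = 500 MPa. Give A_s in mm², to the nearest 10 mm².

With M_n = 0.85 f'_c a b (d − a/2), solve the quadratic for a:
a = d − √(d² − 2M_n/(0.85 f'_c b)) = 670 − √(670² − 2 × 719×10⁶/(0.85 × 30.8 × 445)) = 99.50 mm.
A_s = 0.85 f'_c a b / f_y = 0.85 × 30.8 × 99.50 × 445 / 500 = 2318.4 mm².

A_s ≈ 2320 mm²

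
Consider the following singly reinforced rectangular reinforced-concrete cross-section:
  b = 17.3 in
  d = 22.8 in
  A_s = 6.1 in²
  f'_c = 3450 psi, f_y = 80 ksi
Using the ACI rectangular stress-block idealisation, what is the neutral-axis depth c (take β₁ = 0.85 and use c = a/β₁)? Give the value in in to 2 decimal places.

c ≈ 11.32 in

T = A_s f_y = 6.1 × 80 = 488 kips.
a = T/(0.85 f'_c b) = 488/(0.85 × 3.45 × 17.3) = 9.6191 in.
With β₁ = 0.85, c = a/β₁ = 9.6191/0.85 = 11.32 in.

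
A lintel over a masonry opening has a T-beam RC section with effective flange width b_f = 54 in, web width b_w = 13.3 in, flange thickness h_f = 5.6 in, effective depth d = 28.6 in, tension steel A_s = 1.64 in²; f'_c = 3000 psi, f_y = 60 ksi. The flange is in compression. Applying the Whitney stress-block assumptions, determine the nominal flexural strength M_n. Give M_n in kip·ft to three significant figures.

Tension: T = A_s f_y = 1.64 × 60 = 98.4 kips.
Try a within the flange: a = T/(0.85 f'_c b_f) = 98.4/(0.85 × 3 × 54) = 0.715 in.
Since a = 0.715 ≤ h_f = 5.6 in, the stress block lies entirely in the flange; analyse as a rectangular beam of width b_f.
M_n = T(d − a/2) = 98.4 × (28.6 − 0.3575) = 2779.1 kip·in.
M_n = 2779.1/12 = 231.59 kip·ft.

M_n ≈ 232 kip·ft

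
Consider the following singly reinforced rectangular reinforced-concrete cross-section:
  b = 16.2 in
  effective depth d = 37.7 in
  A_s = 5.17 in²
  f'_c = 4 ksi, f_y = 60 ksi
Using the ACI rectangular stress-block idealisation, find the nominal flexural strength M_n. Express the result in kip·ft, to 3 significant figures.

M_n ≈ 902 kip·ft

T = A_s f_y = 5.17 × 60 = 310.2 kips.
a = T/(0.85 f'_c b) = 310.2/(0.85 × 4 × 16.2) = 5.632 in.
M_n = T(d − a/2) = 310.2 × (37.7 − 2.816) = 10821.0 kip·in = 10821.0/12 = 901.75 kip·ft.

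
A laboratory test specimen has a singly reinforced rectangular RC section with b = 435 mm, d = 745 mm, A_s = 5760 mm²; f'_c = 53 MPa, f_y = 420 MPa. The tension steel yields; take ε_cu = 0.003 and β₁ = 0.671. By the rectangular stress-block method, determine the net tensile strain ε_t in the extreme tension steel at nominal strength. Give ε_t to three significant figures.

a = A_s f_y/(0.85 f'_c b) = 123.45 mm.
β₁ = 0.671, so c = a/β₁ = 123.45/0.671 = 183.98 mm.
From the linear strain diagram with ε_cu = 0.003: ε_t = 0.003 (d − c)/c = 0.003 × (745 − 183.98)/183.98 = 0.00915.
Since ε_t ≥ 0.005, the section is tension-controlled.

ε_t ≈ 0.00915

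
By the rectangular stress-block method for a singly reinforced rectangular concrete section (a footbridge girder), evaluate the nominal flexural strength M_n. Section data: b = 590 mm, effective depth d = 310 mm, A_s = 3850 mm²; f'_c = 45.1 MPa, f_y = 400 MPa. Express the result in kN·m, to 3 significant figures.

M_n ≈ 425 kN·m

T = A_s f_y = 3850 × 400 = 1540000 N = 1540 kN.
From C = T: a = T/(0.85 f'_c b) = 1540000/(0.85 × 45.1 × 590) = 68.09 mm.
M_n = T(d − a/2) = 1540 kN × (310 − 34.045) mm = 424.97 kN·m.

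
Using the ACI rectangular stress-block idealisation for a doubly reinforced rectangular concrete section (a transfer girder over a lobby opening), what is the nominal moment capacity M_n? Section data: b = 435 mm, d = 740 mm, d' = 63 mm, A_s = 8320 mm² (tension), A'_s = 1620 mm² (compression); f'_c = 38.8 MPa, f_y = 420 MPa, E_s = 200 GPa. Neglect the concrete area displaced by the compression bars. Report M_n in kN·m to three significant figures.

Assume both tension and compression steel yield.
Net tension couple steel: A_s − A'_s = 6700 mm².
a = (A_s − A'_s) f_y / (0.85 f'_c b) = 2814000/(0.85 × 38.8 × 435) = 196.15 mm.
c = a/β₁ = 196.15/0.773 = 253.75 mm; ε'_s = 0.003(c − d')/c = 0.0023 ≥ f_y/E_s = 0.0021, so compression steel does yield.
M_n = (A_s − A'_s) f_y (d − a/2) + A'_s f_y (d − d') = [2814000 × (740 − 98.075) + 680400 × (740 − 63)] × 10⁻⁶ = 1806.38 + 460.63 = 2267.01 kN·m.

M_n ≈ 2270 kN·m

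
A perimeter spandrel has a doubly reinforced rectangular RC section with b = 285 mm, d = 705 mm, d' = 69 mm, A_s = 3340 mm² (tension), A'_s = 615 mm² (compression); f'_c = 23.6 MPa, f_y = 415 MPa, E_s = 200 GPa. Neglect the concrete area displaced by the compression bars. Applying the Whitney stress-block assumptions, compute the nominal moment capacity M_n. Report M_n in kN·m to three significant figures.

Assume both tension and compression steel yield.
Net tension couple steel: A_s − A'_s = 2725 mm².
a = (A_s − A'_s) f_y / (0.85 f'_c b) = 1130875/(0.85 × 23.6 × 285) = 197.81 mm.
c = a/β₁ = 197.81/0.85 = 232.72 mm; ε'_s = 0.003(c − d')/c = 0.0021 ≥ f_y/E_s = 0.0021, so compression steel does yield.
M_n = (A_s − A'_s) f_y (d − a/2) + A'_s f_y (d − d') = [1130875 × (705 − 98.905) + 255225 × (705 − 69)] × 10⁻⁶ = 685.42 + 162.32 = 847.74 kN·m.

M_n ≈ 848 kN·m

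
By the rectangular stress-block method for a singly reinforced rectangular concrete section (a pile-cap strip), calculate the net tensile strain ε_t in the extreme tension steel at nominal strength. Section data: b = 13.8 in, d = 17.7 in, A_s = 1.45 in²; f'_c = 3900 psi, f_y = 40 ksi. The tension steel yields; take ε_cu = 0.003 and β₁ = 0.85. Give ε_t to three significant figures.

ε_t ≈ 0.0326

a = A_s f_y/(0.85 f'_c b) = 1.268 in.
β₁ = 0.85, so c = a/β₁ = 1.268/0.85 = 1.492 in.
From the linear strain diagram with ε_cu = 0.003: ε_t = 0.003 (d − c)/c = 0.003 × (17.7 − 1.492)/1.492 = 0.0326.
Since ε_t ≥ 0.005, the section is tension-controlled.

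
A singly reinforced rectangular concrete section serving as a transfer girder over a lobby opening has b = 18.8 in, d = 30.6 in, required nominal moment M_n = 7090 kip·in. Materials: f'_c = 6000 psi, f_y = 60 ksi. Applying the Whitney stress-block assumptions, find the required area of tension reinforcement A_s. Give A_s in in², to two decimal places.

From M_n = 0.85 f'_c a b (d − a/2):
a = d − √(d² − 2M_n/(0.85 f'_c b)) = 30.6 − √(30.6² − 2 × 7090/(0.85 × 6 × 18.8)) = 2.520 in.
A_s = 0.85 f'_c a b / f_y = 0.85 × 6 × 2.520 × 18.8 / 60 = 4.027 in².

A_s ≈ 4.03 in²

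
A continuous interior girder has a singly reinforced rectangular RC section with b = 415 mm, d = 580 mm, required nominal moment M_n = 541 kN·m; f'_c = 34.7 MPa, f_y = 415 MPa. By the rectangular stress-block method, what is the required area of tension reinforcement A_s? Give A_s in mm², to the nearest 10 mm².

With M_n = 0.85 f'_c a b (d − a/2), solve the quadratic for a:
a = d − √(d² − 2M_n/(0.85 f'_c b)) = 580 − √(580² − 2 × 541×10⁶/(0.85 × 34.7 × 415)) = 82.00 mm.
A_s = 0.85 f'_c a b / f_y = 0.85 × 34.7 × 82.00 × 415 / 415 = 2418.6 mm².

A_s ≈ 2420 mm²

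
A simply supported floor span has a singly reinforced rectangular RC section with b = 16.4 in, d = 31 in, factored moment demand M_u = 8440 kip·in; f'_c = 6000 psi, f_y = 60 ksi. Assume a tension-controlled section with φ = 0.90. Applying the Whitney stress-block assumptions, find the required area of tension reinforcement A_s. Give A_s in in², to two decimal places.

M_n = M_u/φ = 8440/0.90 = 9377.78 kip·in.
From M_n = 0.85 f'_c a b (d − a/2):
a = d − √(d² − 2M_n/(0.85 f'_c b)) = 31 − √(31² − 2 × 9377.78/(0.85 × 6 × 16.4)) = 3.857 in.
A_s = 0.85 f'_c a b / f_y = 0.85 × 6 × 3.857 × 16.4 / 60 = 5.377 in².

A_s ≈ 5.38 in²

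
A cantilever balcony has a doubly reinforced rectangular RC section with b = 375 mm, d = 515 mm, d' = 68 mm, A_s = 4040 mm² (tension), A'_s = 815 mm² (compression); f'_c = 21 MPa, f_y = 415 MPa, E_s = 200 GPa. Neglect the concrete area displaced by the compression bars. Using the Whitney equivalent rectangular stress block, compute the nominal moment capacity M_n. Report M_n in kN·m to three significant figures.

Assume both tension and compression steel yield.
Net tension couple steel: A_s − A'_s = 3225 mm².
a = (A_s − A'_s) f_y / (0.85 f'_c b) = 1338375/(0.85 × 21 × 375) = 199.94 mm.
c = a/β₁ = 199.94/0.85 = 235.22 mm; ε'_s = 0.003(c − d')/c = 0.0021 ≥ f_y/E_s = 0.0021, so compression steel does yield.
M_n = (A_s − A'_s) f_y (d − a/2) + A'_s f_y (d − d') = [1338375 × (515 − 99.97) + 338225 × (515 − 68)] × 10⁻⁶ = 555.47 + 151.19 = 706.66 kN·m.

M_n ≈ 707 kN·m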